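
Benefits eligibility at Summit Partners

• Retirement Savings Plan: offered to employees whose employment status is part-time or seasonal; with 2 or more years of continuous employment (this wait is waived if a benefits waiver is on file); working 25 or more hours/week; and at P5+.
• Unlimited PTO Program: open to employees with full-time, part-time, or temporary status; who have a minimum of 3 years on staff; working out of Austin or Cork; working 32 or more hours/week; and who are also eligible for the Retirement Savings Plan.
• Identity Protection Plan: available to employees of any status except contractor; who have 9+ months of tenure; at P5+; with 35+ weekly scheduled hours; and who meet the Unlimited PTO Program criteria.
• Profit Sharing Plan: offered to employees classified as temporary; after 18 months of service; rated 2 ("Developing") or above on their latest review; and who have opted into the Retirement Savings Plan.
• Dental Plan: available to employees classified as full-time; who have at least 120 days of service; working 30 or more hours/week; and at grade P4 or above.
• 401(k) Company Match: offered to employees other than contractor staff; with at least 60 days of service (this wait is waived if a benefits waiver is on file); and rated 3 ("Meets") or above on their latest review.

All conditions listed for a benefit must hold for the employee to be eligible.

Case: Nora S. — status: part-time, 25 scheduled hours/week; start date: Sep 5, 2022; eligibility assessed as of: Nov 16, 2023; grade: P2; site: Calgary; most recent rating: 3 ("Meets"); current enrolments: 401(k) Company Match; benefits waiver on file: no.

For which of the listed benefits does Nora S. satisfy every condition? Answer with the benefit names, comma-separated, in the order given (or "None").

Service from Sep 5, 2022 to Nov 16, 2023: 437 days.
Retirement Savings Plan — status part-time ✓; no waiver, service 437 days < 2 years (≈730 days) ✗ → not eligible.
Unlimited PTO Program — status part-time ✓; service 437 days < 3 years (≈1095 days) ✗ → not eligible.
Identity Protection Plan — status part-time ✓ (not excluded); service 437 days ≥ 9 months (≈270 days) ✓; grade P2 < P5 ✗ → not eligible.
Profit Sharing Plan — status part-time ✗ (requires temporary) → not eligible.
Dental Plan — status part-time ✗ (requires full-time) → not eligible.
401(k) Company Match — status part-time ✓ (not excluded); no waiver, service 437 days ≥ 60 days ✓; rating 3 ≥ 3 ✓ → eligible.

401(k) Company Match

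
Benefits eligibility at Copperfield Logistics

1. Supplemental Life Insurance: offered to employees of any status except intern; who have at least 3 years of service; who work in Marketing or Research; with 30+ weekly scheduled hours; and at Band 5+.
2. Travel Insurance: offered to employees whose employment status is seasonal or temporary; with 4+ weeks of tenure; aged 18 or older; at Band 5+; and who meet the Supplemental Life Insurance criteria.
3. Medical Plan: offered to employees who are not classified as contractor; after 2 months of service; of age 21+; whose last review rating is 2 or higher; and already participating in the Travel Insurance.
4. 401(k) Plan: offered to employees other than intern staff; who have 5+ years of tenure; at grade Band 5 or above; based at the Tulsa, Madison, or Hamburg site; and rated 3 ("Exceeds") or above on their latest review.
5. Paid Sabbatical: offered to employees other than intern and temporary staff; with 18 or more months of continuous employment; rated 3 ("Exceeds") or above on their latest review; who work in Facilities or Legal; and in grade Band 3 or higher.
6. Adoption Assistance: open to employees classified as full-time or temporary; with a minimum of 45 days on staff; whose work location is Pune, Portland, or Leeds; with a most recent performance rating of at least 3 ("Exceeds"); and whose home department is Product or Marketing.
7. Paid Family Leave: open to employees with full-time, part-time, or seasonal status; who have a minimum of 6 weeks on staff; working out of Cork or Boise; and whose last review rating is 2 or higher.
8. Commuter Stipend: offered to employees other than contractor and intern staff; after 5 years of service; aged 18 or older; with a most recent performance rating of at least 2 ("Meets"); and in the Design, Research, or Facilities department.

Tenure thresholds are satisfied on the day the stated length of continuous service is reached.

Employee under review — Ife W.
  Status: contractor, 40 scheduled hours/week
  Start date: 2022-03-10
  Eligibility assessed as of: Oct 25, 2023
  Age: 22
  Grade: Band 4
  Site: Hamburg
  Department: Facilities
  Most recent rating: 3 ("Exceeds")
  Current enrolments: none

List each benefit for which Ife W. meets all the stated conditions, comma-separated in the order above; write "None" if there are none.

Service from 2022-03-10 to Oct 25, 2023: 594 days.
Supplemental Life Insurance — status contractor ✓ (not excluded); service 594 days < 3 years (≈1095 days) ✗ → not eligible.
Travel Insurance — status contractor ✗ (requires seasonal or temporary) → not eligible.
Medical Plan — status contractor ✗ (excluded) → not eligible.
401(k) Plan — status contractor ✓ (not excluded); service 594 days < 5 years (≈1825 days) ✗ → not eligible.
Paid Sabbatical — status contractor ✓ (not excluded); service 594 days ≥ 18 months (≈540 days) ✓; rating 3 ≥ 3 ✓; dept Facilities ✓; grade Band 4 ≥ Band 3 ✓ → eligible.
Adoption Assistance — status contractor ✗ (requires full-time or temporary) → not eligible.
Paid Family Leave — status contractor ✗ (requires full-time, part-time, or seasonal) → not eligible.
Commuter Stipend — status contractor ✗ (excluded) → not eligible.

Paid Sabbatical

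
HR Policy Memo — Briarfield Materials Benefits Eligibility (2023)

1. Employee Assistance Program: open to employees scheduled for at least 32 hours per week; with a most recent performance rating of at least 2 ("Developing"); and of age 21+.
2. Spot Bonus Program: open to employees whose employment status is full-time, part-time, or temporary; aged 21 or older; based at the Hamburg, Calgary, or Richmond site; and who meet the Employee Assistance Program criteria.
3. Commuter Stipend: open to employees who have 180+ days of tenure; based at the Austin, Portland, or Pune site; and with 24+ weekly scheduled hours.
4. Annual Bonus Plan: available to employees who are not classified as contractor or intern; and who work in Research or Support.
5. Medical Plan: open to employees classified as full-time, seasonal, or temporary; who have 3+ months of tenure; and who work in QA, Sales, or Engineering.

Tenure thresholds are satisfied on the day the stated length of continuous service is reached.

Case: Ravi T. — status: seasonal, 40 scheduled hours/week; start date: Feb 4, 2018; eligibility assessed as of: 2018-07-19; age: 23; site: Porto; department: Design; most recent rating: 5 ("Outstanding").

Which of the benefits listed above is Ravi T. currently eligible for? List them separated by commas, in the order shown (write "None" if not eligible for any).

Employee Assistance Program

Service from Feb 4, 2018 to 2018-07-19: 165 days.
Employee Assistance Program — 40 hrs/wk ≥ 32 ✓; rating 5 ≥ 2 ✓; age 23 ≥ 21 ✓ → eligible.
Spot Bonus Program — status seasonal ✗ (requires full-time, part-time, or temporary) → not eligible.
Commuter Stipend — service 165 days < 180 days ✗ → not eligible.
Annual Bonus Plan — status seasonal ✓ (not excluded); dept Design ✗ → not eligible.
Medical Plan — status seasonal ✓; service 165 days ≥ 3 months (≈90 days) ✓; dept Design ✗ → not eligible.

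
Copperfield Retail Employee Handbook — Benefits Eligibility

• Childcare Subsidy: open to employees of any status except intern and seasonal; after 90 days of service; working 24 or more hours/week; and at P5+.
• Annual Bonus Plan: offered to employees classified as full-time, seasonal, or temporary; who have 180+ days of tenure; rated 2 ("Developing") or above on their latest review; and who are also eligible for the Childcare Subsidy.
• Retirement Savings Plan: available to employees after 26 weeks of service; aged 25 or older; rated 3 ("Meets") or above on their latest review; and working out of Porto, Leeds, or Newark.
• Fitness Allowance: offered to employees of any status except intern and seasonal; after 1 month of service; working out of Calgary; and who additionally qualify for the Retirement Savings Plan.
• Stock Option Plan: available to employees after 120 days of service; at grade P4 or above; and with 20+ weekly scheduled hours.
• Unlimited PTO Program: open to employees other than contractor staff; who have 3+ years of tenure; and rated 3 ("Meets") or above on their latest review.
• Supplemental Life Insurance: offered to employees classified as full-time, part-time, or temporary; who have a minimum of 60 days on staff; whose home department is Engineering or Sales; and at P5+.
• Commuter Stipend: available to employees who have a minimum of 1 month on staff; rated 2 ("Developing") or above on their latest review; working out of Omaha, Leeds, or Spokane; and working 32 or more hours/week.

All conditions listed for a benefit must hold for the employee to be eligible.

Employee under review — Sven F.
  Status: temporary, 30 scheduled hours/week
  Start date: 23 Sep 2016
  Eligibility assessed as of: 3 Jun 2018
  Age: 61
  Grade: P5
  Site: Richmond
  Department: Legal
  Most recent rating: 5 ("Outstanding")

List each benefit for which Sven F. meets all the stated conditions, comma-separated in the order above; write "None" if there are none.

Service from 23 Sep 2016 to 3 Jun 2018: 618 days.
Childcare Subsidy — status temporary ✓ (not excluded); service 618 days ≥ 90 days ✓; 30 hrs/wk ≥ 24 ✓; grade P5 ≥ P5 ✓ → eligible.
Annual Bonus Plan — status temporary ✓; service 618 days ≥ 180 days ✓; rating 5 ≥ 2 ✓; eligible for Childcare Subsidy ✓ → eligible.
Retirement Savings Plan — service 618 days ≥ 26 weeks (≈182 days) ✓; age 61 ≥ 25 ✓; rating 5 ≥ 3 ✓; site Richmond ✗ (not Porto, Leeds, or Newark) → not eligible.
Fitness Allowance — status temporary ✓ (not excluded); service 618 days ≥ 1 month (≈30 days) ✓; site Richmond ✗ (not Calgary) → not eligible.
Stock Option Plan — service 618 days ≥ 120 days ✓; grade P5 ≥ P4 ✓; 30 hrs/wk ≥ 20 ✓ → eligible.
Unlimited PTO Program — status temporary ✓ (not excluded); service 618 days < 3 years (≈1095 days) ✗ → not eligible.
Supplemental Life Insurance — status temporary ✓; service 618 days ≥ 60 days ✓; dept Legal ✗ → not eligible.
Commuter Stipend — service 618 days ≥ 1 month (≈30 days) ✓; rating 5 ≥ 2 ✓; site Richmond ✗ (not Omaha, Leeds, or Spokane) → not eligible.

Childcare Subsidy, Annual Bonus Plan, Stock Option Plan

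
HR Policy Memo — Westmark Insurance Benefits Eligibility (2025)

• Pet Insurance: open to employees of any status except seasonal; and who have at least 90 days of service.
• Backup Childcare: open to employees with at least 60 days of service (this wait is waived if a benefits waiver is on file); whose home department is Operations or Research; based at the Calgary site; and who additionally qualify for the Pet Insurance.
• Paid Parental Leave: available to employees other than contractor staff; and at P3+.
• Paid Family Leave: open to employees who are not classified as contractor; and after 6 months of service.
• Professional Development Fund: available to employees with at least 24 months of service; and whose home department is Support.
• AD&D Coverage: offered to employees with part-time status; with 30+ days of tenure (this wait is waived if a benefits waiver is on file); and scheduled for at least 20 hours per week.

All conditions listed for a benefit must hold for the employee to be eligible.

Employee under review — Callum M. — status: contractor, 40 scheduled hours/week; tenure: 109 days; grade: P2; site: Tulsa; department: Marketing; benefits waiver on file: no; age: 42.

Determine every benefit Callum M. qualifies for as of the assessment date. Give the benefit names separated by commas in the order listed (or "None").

Pet Insurance

Pet Insurance — status contractor ✓ (not excluded); service 109 days ≥ 90 days ✓ → eligible.
Backup Childcare — no waiver, service 109 days ≥ 60 days ✓; dept Marketing ✗ → not eligible.
Paid Parental Leave — status contractor ✗ (excluded) → not eligible.
Paid Family Leave — status contractor ✗ (excluded) → not eligible.
Professional Development Fund — service 109 days < 24 months (≈720 days) ✗ → not eligible.
AD&D Coverage — status contractor ✗ (requires part-time) → not eligible.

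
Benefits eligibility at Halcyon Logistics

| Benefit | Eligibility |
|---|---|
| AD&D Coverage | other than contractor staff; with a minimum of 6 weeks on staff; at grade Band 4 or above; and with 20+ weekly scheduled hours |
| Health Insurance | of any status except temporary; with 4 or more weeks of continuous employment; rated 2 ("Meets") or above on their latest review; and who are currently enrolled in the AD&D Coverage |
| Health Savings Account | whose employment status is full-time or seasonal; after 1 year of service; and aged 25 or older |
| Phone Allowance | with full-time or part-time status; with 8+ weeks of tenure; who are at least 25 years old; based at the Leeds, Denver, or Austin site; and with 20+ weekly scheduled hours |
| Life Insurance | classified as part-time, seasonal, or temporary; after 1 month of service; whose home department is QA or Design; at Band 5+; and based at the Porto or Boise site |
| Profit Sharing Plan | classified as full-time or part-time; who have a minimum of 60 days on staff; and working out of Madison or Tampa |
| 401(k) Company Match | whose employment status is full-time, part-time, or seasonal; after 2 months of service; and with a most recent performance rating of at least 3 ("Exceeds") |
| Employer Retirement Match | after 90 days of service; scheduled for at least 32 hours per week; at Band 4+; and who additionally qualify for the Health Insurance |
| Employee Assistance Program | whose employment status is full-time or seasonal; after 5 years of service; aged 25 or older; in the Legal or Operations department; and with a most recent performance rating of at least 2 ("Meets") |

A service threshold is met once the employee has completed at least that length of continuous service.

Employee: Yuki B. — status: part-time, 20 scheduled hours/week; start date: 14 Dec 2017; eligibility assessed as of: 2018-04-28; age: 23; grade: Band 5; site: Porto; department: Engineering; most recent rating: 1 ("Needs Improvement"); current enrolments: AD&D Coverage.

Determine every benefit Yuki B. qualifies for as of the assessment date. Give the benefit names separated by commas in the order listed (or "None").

AD&D Coverage

Service from 14 Dec 2017 to 2018-04-28: 135 days.
AD&D Coverage — status part-time ✓ (not excluded); service 135 days ≥ 6 weeks (≈42 days) ✓; grade Band 5 ≥ Band 4 ✓; 20 hrs/wk ≥ 20 ✓ → eligible.
Health Insurance — status part-time ✓ (not excluded); service 135 days ≥ 4 weeks (≈28 days) ✓; rating 1 < 2 ✗ → not eligible.
Health Savings Account — status part-time ✗ (requires full-time or seasonal) → not eligible.
Phone Allowance — status part-time ✓; service 135 days ≥ 8 weeks (≈56 days) ✓; age 23 < 25 ✗ → not eligible.
Life Insurance — status part-time ✓; service 135 days ≥ 1 month (≈30 days) ✓; dept Engineering ✗ → not eligible.
Profit Sharing Plan — status part-time ✓; service 135 days ≥ 60 days ✓; site Porto ✗ (not Madison or Tampa) → not eligible.
401(k) Company Match — status part-time ✓; service 135 days ≥ 2 months (≈60 days) ✓; rating 1 < 3 ✗ → not eligible.
Employer Retirement Match — service 135 days ≥ 90 days ✓; 20 hrs/wk < 32 ✗ → not eligible.
Employee Assistance Program — status part-time ✗ (requires full-time or seasonal) → not eligible.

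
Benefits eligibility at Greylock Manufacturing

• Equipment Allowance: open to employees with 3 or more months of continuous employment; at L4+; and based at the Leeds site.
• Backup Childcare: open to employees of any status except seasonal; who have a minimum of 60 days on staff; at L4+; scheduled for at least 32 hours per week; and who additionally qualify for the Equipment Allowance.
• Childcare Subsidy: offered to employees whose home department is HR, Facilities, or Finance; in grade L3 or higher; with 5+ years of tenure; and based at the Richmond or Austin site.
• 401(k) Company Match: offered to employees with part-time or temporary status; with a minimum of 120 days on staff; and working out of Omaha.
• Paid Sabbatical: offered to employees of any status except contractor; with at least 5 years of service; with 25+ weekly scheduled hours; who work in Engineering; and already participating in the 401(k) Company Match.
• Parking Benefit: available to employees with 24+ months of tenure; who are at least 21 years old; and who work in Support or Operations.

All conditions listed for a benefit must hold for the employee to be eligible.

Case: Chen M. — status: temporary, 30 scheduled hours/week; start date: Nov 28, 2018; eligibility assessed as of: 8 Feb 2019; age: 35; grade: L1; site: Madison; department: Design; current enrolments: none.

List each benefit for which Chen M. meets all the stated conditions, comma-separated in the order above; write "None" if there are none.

Service from Nov 28, 2018 to 8 Feb 2019: 72 days.
Equipment Allowance — service 72 days < 3 months (≈90 days) ✗ → not eligible.
Backup Childcare — status temporary ✓ (not excluded); service 72 days ≥ 60 days ✓; grade L1 < L4 ✗ → not eligible.
Childcare Subsidy — dept Design ✗ → not eligible.
401(k) Company Match — status temporary ✓; service 72 days < 120 days ✗ → not eligible.
Paid Sabbatical — status temporary ✓ (not excluded); service 72 days < 5 years (≈1825 days) ✗ → not eligible.
Parking Benefit — service 72 days < 24 months (≈720 days) ✗ → not eligible.

None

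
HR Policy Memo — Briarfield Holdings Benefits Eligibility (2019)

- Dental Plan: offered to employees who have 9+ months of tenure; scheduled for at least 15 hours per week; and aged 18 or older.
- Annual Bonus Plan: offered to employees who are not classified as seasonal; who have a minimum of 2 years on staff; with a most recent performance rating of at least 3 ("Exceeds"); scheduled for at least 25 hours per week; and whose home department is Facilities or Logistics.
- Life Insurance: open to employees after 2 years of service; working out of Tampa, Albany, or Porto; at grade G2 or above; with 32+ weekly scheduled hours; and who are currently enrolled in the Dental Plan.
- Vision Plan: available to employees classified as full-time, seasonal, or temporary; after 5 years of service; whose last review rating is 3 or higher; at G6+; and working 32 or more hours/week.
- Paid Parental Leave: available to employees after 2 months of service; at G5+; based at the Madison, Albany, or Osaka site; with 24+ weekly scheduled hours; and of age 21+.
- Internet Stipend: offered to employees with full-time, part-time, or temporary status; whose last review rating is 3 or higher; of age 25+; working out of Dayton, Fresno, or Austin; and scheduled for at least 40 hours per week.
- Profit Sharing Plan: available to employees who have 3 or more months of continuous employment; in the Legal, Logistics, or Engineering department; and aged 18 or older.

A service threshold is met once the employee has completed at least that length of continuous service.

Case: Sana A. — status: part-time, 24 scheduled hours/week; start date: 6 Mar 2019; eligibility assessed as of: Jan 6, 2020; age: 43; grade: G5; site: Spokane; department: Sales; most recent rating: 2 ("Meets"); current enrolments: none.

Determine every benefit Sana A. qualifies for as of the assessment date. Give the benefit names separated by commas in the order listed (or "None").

Dental Plan

Service from 6 Mar 2019 to Jan 6, 2020: 306 days.
Dental Plan — service 306 days ≥ 9 months (≈270 days) ✓; 24 hrs/wk ≥ 15 ✓; age 43 ≥ 18 ✓ → eligible.
Annual Bonus Plan — status part-time ✓ (not excluded); service 306 days < 2 years (≈730 days) ✗ → not eligible.
Life Insurance — service 306 days < 2 years (≈730 days) ✗ → not eligible.
Vision Plan — status part-time ✗ (requires full-time, seasonal, or temporary) → not eligible.
Paid Parental Leave — service 306 days ≥ 2 months (≈60 days) ✓; grade G5 ≥ G5 ✓; site Spokane ✗ (not Madison, Albany, or Osaka) → not eligible.
Internet Stipend — status part-time ✓; rating 2 < 3 ✗ → not eligible.
Profit Sharing Plan — service 306 days ≥ 3 months (≈90 days) ✓; dept Sales ✗ → not eligible.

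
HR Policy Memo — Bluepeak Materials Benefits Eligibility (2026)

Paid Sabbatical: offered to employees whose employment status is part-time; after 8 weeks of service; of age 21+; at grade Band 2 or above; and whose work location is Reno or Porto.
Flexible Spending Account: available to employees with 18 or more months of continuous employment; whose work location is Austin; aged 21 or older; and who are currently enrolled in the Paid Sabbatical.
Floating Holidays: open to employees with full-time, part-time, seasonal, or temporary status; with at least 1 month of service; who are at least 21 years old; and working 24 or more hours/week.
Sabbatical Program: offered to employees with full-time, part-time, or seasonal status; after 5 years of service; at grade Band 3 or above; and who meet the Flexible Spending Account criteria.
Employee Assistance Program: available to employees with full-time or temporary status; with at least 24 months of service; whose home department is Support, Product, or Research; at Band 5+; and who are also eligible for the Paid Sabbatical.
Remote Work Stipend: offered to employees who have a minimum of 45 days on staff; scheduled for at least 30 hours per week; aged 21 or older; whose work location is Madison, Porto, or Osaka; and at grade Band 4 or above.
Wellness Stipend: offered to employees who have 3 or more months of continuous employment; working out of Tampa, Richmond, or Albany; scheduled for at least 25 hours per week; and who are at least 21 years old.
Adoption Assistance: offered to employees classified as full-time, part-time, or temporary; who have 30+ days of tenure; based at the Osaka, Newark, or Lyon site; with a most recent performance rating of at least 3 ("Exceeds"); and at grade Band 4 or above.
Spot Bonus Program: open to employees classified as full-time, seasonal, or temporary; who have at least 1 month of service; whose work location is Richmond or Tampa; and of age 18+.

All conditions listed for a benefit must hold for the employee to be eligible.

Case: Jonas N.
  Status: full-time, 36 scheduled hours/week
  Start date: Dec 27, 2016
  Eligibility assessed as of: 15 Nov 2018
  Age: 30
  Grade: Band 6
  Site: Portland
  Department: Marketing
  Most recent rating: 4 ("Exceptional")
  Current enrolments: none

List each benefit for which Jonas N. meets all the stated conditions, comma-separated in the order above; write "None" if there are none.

Floating Holidays

Service from Dec 27, 2016 to 15 Nov 2018: 688 days.
Paid Sabbatical — status full-time ✗ (requires part-time) → not eligible.
Flexible Spending Account — service 688 days ≥ 18 months (≈540 days) ✓; site Portland ✗ (not Austin) → not eligible.
Floating Holidays — status full-time ✓; service 688 days ≥ 1 month (≈30 days) ✓; age 30 ≥ 21 ✓; 36 hrs/wk ≥ 24 ✓ → eligible.
Sabbatical Program — status full-time ✓; service 688 days < 5 years (≈1825 days) ✗ → not eligible.
Employee Assistance Program — status full-time ✓; service 688 days < 24 months (≈720 days) ✗ → not eligible.
Remote Work Stipend — service 688 days ≥ 45 days ✓; 36 hrs/wk ≥ 30 ✓; age 30 ≥ 21 ✓; site Portland ✗ (not Madison, Porto, or Osaka) → not eligible.
Wellness Stipend — service 688 days ≥ 3 months (≈90 days) ✓; site Portland ✗ (not Tampa, Richmond, or Albany) → not eligible.
Adoption Assistance — status full-time ✓; service 688 days ≥ 30 days ✓; site Portland ✗ (not Osaka, Newark, or Lyon) → not eligible.
Spot Bonus Program — status full-time ✓; service 688 days ≥ 1 month (≈30 days) ✓; site Portland ✗ (not Richmond or Tampa) → not eligible.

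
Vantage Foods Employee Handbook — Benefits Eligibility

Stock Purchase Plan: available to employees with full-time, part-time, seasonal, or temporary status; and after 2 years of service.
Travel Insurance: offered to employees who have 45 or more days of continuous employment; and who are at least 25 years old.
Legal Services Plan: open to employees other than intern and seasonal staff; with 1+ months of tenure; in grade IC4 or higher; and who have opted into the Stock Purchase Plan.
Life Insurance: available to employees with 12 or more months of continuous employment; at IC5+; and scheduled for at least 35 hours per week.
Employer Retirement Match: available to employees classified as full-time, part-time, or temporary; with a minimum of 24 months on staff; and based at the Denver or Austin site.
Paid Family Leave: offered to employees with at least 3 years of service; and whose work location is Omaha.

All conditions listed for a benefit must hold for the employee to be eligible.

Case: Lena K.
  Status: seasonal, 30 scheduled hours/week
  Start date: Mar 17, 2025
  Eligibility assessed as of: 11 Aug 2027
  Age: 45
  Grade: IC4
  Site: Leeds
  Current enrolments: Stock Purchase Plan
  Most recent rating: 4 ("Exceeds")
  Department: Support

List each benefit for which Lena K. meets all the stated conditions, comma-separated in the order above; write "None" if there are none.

Stock Purchase Plan, Travel Insurance

Service from Mar 17, 2025 to 11 Aug 2027: 877 days.
Stock Purchase Plan — status seasonal ✓; service 877 days ≥ 2 years (≈730 days) ✓ → eligible.
Travel Insurance — service 877 days ≥ 45 days ✓; age 45 ≥ 25 ✓ → eligible.
Legal Services Plan — status seasonal ✗ (excluded) → not eligible.
Life Insurance — service 877 days ≥ 12 months (≈360 days) ✓; grade IC4 < IC5 ✗ → not eligible.
Employer Retirement Match — status seasonal ✗ (requires full-time, part-time, or temporary) → not eligible.
Paid Family Leave — service 877 days < 3 years (≈1095 days) ✗ → not eligible.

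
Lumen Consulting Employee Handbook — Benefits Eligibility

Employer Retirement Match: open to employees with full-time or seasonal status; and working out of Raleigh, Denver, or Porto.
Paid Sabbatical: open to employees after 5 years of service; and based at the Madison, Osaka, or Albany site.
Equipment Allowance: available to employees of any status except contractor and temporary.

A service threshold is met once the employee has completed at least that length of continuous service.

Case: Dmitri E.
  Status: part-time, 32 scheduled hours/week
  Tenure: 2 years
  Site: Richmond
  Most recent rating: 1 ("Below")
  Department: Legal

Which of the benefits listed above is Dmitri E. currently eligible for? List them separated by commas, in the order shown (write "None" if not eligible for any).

Equipment Allowance

Employer Retirement Match — status part-time ✗ (requires full-time or seasonal) → not eligible.
Paid Sabbatical — service 2 years < 5 years ✗ → not eligible.
Equipment Allowance — status part-time ✓ (not excluded) → eligible.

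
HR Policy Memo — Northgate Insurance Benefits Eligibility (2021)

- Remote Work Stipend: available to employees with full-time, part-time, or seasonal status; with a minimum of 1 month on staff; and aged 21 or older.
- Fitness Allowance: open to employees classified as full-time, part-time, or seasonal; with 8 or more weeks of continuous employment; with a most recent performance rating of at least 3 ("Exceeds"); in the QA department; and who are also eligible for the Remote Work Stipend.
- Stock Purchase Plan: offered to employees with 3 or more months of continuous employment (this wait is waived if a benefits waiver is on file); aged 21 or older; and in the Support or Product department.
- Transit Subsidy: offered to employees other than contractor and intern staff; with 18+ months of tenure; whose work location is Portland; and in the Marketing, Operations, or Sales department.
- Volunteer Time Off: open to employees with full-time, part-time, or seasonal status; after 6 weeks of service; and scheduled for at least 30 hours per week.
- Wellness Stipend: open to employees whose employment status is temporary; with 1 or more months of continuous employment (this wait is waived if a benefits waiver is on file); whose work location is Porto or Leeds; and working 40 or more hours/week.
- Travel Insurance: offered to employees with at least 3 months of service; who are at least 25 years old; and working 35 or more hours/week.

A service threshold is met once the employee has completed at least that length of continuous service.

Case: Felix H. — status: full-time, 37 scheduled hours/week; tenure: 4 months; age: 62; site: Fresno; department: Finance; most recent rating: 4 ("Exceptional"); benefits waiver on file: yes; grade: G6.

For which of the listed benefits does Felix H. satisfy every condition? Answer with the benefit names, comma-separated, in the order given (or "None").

Remote Work Stipend, Volunteer Time Off, Travel Insurance

Remote Work Stipend — status full-time ✓; service 4 months ≥ 1 month ✓; age 62 ≥ 21 ✓ → eligible.
Fitness Allowance — status full-time ✓; service 4 months ≥ 8 weeks (≈56 days) ✓; rating 4 ≥ 3 ✓; dept Finance ✗ → not eligible.
Stock Purchase Plan — benefits waiver on file ✓; age 62 ≥ 21 ✓; dept Finance ✗ → not eligible.
Transit Subsidy — status full-time ✓ (not excluded); service 4 months < 18 months ✗ → not eligible.
Volunteer Time Off — status full-time ✓; service 4 months ≥ 6 weeks (≈42 days) ✓; 37 hrs/wk ≥ 30 ✓ → eligible.
Wellness Stipend — status full-time ✗ (requires temporary) → not eligible.
Travel Insurance — service 4 months ≥ 3 months ✓; age 62 ≥ 25 ✓; 37 hrs/wk ≥ 35 ✓ → eligible.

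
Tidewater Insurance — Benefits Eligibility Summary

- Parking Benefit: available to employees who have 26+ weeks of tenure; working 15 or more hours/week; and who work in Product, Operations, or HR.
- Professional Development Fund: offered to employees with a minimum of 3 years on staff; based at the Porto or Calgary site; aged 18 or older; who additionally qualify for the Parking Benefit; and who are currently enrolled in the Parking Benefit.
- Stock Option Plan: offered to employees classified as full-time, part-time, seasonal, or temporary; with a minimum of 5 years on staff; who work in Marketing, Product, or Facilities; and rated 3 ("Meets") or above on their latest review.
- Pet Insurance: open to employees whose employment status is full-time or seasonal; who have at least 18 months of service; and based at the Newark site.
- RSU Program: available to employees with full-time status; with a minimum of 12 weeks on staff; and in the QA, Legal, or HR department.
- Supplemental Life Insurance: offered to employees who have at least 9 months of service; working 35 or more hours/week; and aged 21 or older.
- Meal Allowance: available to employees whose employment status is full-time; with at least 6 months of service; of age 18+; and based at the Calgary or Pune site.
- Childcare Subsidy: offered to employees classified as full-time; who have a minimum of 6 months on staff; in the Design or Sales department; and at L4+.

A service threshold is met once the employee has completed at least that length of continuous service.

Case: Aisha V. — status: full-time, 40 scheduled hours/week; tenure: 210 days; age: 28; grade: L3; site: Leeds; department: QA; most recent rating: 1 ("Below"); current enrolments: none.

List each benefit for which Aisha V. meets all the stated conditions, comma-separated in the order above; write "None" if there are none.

RSU Program

Parking Benefit — service 210 days ≥ 26 weeks (≈182 days) ✓; 40 hrs/wk ≥ 15 ✓; dept QA ✗ → not eligible.
Professional Development Fund — service 210 days < 3 years (≈1095 days) ✗ → not eligible.
Stock Option Plan — status full-time ✓; service 210 days < 5 years (≈1825 days) ✗ → not eligible.
Pet Insurance — status full-time ✓; service 210 days < 18 months (≈540 days) ✗ → not eligible.
RSU Program — status full-time ✓; service 210 days ≥ 12 weeks (≈84 days) ✓; dept QA ✓ → eligible.
Supplemental Life Insurance — service 210 days < 9 months (≈270 days) ✗ → not eligible.
Meal Allowance — status full-time ✓; service 210 days ≥ 6 months (≈180 days) ✓; age 28 ≥ 18 ✓; site Leeds ✗ (not Calgary or Pune) → not eligible.
Childcare Subsidy — status full-time ✓; service 210 days ≥ 6 months (≈180 days) ✓; dept QA ✗ → not eligible.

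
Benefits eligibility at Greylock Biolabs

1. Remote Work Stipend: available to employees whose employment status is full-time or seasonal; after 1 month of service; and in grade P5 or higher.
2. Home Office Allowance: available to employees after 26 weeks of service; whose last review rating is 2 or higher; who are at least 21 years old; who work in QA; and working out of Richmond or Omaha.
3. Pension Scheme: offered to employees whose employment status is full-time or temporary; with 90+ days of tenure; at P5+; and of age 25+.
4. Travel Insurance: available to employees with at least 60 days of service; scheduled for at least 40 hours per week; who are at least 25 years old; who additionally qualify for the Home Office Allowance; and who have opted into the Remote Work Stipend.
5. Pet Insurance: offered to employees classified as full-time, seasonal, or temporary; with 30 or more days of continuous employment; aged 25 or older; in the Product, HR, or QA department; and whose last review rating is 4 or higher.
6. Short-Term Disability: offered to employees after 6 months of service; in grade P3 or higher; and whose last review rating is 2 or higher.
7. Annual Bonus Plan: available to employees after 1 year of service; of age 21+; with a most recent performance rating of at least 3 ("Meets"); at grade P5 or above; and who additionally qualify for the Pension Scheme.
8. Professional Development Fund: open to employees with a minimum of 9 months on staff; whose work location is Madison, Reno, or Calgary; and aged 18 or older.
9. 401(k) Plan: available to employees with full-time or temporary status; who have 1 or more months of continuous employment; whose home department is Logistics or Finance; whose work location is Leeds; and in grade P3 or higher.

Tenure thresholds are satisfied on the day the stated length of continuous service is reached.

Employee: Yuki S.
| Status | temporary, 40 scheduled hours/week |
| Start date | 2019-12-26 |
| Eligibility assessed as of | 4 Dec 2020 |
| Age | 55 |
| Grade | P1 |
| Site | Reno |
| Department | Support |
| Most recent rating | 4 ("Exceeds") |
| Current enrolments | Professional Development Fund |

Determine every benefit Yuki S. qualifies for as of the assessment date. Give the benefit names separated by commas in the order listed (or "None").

Service from 2019-12-26 to 4 Dec 2020: 344 days.
Remote Work Stipend — status temporary ✗ (requires full-time or seasonal) → not eligible.
Home Office Allowance — service 344 days ≥ 26 weeks (≈182 days) ✓; rating 4 ≥ 2 ✓; age 55 ≥ 21 ✓; dept Support ✗ → not eligible.
Pension Scheme — status temporary ✓; service 344 days ≥ 90 days ✓; grade P1 < P5 ✗ → not eligible.
Travel Insurance — service 344 days ≥ 60 days ✓; 40 hrs/wk ≥ 40 ✓; age 55 ≥ 25 ✓; not eligible for Home Office Allowance ✗ → not eligible.
Pet Insurance — status temporary ✓; service 344 days ≥ 30 days ✓; age 55 ≥ 25 ✓; dept Support ✗ → not eligible.
Short-Term Disability — service 344 days ≥ 6 months (≈180 days) ✓; grade P1 < P3 ✗ → not eligible.
Annual Bonus Plan — service 344 days < 1 year (≈365 days) ✗ → not eligible.
Professional Development Fund — service 344 days ≥ 9 months (≈270 days) ✓; site Reno ✓; age 55 ≥ 18 ✓ → eligible.
401(k) Plan — status temporary ✓; service 344 days ≥ 1 month (≈30 days) ✓; dept Support ✗ → not eligible.

Professional Development Fund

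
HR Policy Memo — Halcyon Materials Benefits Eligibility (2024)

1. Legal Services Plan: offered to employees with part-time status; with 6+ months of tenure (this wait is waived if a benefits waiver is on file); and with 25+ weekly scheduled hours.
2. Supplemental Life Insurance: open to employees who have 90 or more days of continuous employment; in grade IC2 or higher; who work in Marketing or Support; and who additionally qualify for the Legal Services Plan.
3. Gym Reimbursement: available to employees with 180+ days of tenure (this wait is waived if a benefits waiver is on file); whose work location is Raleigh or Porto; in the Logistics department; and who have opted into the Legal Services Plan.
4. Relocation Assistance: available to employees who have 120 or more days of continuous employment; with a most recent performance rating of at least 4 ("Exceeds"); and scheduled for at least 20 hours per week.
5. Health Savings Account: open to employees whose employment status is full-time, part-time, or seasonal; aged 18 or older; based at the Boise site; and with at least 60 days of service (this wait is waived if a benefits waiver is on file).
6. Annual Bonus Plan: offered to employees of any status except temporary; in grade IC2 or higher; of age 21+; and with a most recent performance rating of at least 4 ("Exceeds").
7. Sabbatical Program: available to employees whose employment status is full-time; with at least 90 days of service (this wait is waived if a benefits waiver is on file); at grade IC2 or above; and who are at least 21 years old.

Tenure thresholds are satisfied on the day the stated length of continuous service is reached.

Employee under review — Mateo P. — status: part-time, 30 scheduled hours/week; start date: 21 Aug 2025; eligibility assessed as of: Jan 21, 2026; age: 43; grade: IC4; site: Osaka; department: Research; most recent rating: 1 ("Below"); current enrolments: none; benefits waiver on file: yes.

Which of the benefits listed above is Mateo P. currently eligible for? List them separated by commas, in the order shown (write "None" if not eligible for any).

Legal Services Plan

Service from 21 Aug 2025 to Jan 21, 2026: 153 days.
Legal Services Plan — status part-time ✓; benefits waiver on file ✓; 30 hrs/wk ≥ 25 ✓ → eligible.
Supplemental Life Insurance — service 153 days ≥ 90 days ✓; grade IC4 ≥ IC2 ✓; dept Research ✗ → not eligible.
Gym Reimbursement — benefits waiver on file ✓; site Osaka ✗ (not Raleigh or Porto) → not eligible.
Relocation Assistance — service 153 days ≥ 120 days ✓; rating 1 < 4 ✗ → not eligible.
Health Savings Account — status part-time ✓; age 43 ≥ 18 ✓; site Osaka ✗ (not Boise) → not eligible.
Annual Bonus Plan — status part-time ✓ (not excluded); grade IC4 ≥ IC2 ✓; age 43 ≥ 21 ✓; rating 1 < 4 ✗ → not eligible.
Sabbatical Program — status part-time ✗ (requires full-time) → not eligible.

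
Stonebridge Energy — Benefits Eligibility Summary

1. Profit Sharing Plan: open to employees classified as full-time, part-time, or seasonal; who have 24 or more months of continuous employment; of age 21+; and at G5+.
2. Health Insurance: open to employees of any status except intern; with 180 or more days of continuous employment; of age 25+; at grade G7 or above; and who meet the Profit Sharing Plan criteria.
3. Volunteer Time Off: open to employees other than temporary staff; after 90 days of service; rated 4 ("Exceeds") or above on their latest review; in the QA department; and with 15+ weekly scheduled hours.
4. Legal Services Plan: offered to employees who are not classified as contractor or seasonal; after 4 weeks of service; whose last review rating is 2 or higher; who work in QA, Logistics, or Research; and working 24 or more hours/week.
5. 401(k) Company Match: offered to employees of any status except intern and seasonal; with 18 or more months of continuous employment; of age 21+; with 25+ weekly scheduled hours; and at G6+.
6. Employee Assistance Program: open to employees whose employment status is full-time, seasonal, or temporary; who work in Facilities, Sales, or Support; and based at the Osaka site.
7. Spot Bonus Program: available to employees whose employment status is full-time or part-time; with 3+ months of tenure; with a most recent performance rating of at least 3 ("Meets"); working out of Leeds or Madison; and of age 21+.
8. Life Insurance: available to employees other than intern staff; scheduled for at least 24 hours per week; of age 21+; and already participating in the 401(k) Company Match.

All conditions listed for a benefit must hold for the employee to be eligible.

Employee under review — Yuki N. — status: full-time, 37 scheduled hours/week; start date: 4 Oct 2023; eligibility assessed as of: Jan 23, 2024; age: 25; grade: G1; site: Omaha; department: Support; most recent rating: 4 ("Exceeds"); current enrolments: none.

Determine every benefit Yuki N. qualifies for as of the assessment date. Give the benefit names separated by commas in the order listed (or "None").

None

Service from 4 Oct 2023 to Jan 23, 2024: 111 days.
Profit Sharing Plan — status full-time ✓; service 111 days < 24 months (≈720 days) ✗ → not eligible.
Health Insurance — status full-time ✓ (not excluded); service 111 days < 180 days ✗ → not eligible.
Volunteer Time Off — status full-time ✓ (not excluded); service 111 days ≥ 90 days ✓; rating 4 ≥ 4 ✓; dept Support ✗ → not eligible.
Legal Services Plan — status full-time ✓ (not excluded); service 111 days ≥ 4 weeks (≈28 days) ✓; rating 4 ≥ 2 ✓; dept Support ✗ → not eligible.
401(k) Company Match — status full-time ✓ (not excluded); service 111 days < 18 months (≈540 days) ✗ → not eligible.
Employee Assistance Program — status full-time ✓; dept Support ✓; site Omaha ✗ (not Osaka) → not eligible.
Spot Bonus Program — status full-time ✓; service 111 days ≥ 3 months (≈90 days) ✓; rating 4 ≥ 3 ✓; site Omaha ✗ (not Leeds or Madison) → not eligible.
Life Insurance — status full-time ✓ (not excluded); 37 hrs/wk ≥ 24 ✓; age 25 ≥ 21 ✓; not enrolled in 401(k) Company Match ✗ → not eligible.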